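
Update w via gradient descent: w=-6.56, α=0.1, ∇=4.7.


w_new = w - α·∇
= -6.56 - 0.1·4.7
= -6.56 - 0.47
= -7.03

-7.03


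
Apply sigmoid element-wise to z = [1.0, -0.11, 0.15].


σ(1.0) = 1/(1+e^-1.0) = 0.7311
σ(-0.11) = 1/(1+e^0.11) = 0.4725
σ(0.15) = 1/(1+e^-0.15) = 0.5374
result = [0.7311, 0.4725, 0.5374]

[0.7311, 0.4725, 0.5374]


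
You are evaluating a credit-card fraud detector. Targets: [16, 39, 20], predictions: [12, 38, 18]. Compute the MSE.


Squared errors: (16-12)²=16, (39-38)²=1, (20-18)²=4
Sum = 21
MSE = 21/3 = 7

7


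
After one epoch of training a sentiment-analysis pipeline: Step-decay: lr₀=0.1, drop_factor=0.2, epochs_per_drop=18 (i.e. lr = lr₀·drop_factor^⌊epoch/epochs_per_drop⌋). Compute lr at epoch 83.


n_drops = ⌊83/18⌋ = 4
lr = 0.1·0.2^4 = 0.1·0.0016 = 0.00016

0.00016


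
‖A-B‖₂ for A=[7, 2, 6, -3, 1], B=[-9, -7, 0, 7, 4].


d = √((7+ 9)² + (2+ 7)² + (6-0)² + (-3-7)² + (1-4)²)
  = √(256 + 81 + 36 + 100 + 9)
  = √482 = 21.9545

21.9545


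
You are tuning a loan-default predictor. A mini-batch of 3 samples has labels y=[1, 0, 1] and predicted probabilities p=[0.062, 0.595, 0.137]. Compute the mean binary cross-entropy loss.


L[0] = -ln(0.062) = 2.7806
L[1] = -ln(1-0.595) = -ln(0.405) = 0.9039
L[2] = -ln(0.137) = 1.9878
mean = (2.7806 + 0.9039 + 1.9878)/3 = 1.8908

1.8908


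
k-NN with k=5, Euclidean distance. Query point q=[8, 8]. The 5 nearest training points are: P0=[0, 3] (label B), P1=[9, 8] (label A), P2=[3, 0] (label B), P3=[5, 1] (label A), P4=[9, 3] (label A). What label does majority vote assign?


d(q,P0) = 9.434  (label B)
d(q,P1) = 1.0  (label A)
d(q,P2) = 9.434  (label B)
d(q,P3) = 7.6158  (label A)
d(q,P4) = 5.099  (label A)
Votes: A=3, B=2
Majority → A

A


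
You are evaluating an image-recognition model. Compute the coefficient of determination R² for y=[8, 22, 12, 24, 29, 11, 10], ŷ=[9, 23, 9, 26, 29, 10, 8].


ȳ = 16.5714
SS_res = Σ(y-ŷ)² = 20
SS_tot = Σ(y-ȳ)² = 407.71
R² = 1 - SS_res/SS_tot = 1 - 0.0491 = 0.9509

0.9509


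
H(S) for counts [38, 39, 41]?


Probabilities: [38/118, 39/118, 41/118] ≈ [0.322, 0.3305, 0.3475]
H = -((38/118)·log₂(38/118) + (39/118)·log₂(39/118) + (41/118)·log₂(41/118))
  = 1.5842 bits

1.5842 bits


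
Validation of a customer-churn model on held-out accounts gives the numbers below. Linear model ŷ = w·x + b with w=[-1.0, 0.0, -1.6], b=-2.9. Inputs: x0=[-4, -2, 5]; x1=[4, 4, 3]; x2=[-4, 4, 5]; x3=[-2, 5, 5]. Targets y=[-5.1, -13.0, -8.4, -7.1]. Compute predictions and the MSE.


ŷ0 = (-1.0)·(-4) + (0.0)·(-2) + (-1.6)·(5) - 2.9 = -6.9
ŷ1 = (-1.0)·(4) + (0.0)·(4) + (-1.6)·(3) - 2.9 = -11.7
ŷ2 = (-1.0)·(-4) + (0.0)·(4) + (-1.6)·(5) - 2.9 = -6.9
ŷ3 = (-1.0)·(-2) + (0.0)·(5) + (-1.6)·(5) - 2.9 = -8.9
errors² = [3.24, 1.69, 2.25, 3.24]
MSE = 10.4200/4 = 2.605

2.605


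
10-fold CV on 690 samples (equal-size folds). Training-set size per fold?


Fold size = 690/10 = 69
Training per fold = 690 - 69 = 621

621


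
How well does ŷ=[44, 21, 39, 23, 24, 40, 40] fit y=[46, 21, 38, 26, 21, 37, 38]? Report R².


ȳ = 32.4286
SS_res = Σ(y-ŷ)² = 36
SS_tot = Σ(y-ȳ)² = 569.71
R² = 1 - SS_res/SS_tot = 1 - 0.0632 = 0.9368

0.9368


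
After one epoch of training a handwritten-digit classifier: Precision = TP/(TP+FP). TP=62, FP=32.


Precision = TP/(TP+FP)
= 62/(62+32)
= 62/94 = 65.96%

65.96%


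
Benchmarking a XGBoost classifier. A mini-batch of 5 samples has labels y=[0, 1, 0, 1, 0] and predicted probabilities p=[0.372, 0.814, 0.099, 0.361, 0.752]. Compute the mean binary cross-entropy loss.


L[0] = -ln(1-0.372) = -ln(0.628) = 0.4652
L[1] = -ln(0.814) = 0.2058
L[2] = -ln(1-0.099) = -ln(0.901) = 0.1043
L[3] = -ln(0.361) = 1.0189
L[4] = -ln(1-0.752) = -ln(0.248) = 1.3943
mean = (0.4652 + 0.2058 + 0.1043 + 1.0189 + 1.3943)/5 = 0.6377

0.6377


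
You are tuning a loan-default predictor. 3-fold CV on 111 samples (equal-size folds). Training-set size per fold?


Fold size = 111/3 = 37
Training per fold = 111 - 37 = 74

74


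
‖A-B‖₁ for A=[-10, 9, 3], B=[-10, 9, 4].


d = |-10+ 10| + |9-9| + |3-4|
  = 0 + 0 + 1
  = 1

1


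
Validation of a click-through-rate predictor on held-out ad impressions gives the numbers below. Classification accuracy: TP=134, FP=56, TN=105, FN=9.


Accuracy = (TP+TN)/(TP+TN+FP+FN)
= (134+105)/(304)
= 239/304 = 78.62%

78.62%


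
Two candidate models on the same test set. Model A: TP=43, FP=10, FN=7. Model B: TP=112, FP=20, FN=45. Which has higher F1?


Model A: P=43/53=0.8113, R=43/50=0.86, F1=2PR/(P+R)=2TP/(2TP+FP+FN)=86/103=0.835
Model B: P=112/132=0.8485, R=112/157=0.7134, F1=2PR/(P+R)=2TP/(2TP+FP+FN)=224/289=0.7751
0.835 > 0.7751 → Model A

Model A


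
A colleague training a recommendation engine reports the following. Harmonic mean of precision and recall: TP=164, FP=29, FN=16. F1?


Precision = 164/193 = 0.8497
Recall = 164/180 = 0.9111
F1 = 2·P·R/(P+R) = 2·TP/(2·TP+FP+FN) = 328/(328+29+16) = 328/373 = 0.8794

0.8794


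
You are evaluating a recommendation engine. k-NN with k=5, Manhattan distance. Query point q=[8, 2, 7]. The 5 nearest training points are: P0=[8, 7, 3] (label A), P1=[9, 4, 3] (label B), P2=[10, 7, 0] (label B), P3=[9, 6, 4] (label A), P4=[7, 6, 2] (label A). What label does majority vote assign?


d(q,P0) = 9  (label A)
d(q,P1) = 7  (label B)
d(q,P2) = 14  (label B)
d(q,P3) = 8  (label A)
d(q,P4) = 10  (label A)
Votes: A=3, B=2
Majority → A

A


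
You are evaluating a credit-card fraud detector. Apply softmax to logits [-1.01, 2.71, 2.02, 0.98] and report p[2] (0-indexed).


Exponentials: e^-1.01=0.3642, e^2.71=15.0293, e^2.02=7.5383, e^0.98=2.6645
Sum = 25.5963
Softmax = [0.0142, 0.5872, 0.2945, 0.1041]
p[2] = 7.5383/25.5963 = 0.2945

0.2945


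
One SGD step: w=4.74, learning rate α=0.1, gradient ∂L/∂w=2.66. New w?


w_new = w - α·∇
= 4.74 - 0.1·2.66
= 4.74 - 0.266
= 4.474

4.474


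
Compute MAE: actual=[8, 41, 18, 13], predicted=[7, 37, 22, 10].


Absolute errors: |8-7|=1, |41-37|=4, |18-22|=4, |13-10|=3
Sum = 12
MAE = 12/4 = 3

3


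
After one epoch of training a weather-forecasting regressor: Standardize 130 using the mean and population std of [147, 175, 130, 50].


μ = 125.5, σ = 46.457
z = (130 - 125.5)/46.457 = 0.0969

0.0969


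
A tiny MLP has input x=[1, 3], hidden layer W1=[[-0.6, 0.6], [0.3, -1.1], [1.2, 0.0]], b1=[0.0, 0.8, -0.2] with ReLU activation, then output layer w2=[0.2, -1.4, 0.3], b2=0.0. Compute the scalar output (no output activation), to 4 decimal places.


z1[0] = (-0.6)·(1) + (0.6)·(3) + 0.0 = 1.2
z1[1] = (0.3)·(1) + (-1.1)·(3) + 0.8 = -2.2
z1[2] = (1.2)·(1) + (0.0)·(3) - 0.2 = 1.0
h = ReLU(z1) = [1.2, 0.0, 1.0]
output = (0.2)·(1.2) + (-1.4)·(0.0) + (0.3)·(1.0) + 0.0 = 0.54

0.54


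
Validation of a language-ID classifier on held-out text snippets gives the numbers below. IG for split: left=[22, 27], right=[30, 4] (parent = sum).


Parent = [52, 31], H_parent = 0.9533
H_left = 0.9925 (n=49), H_right = 0.5226 (n=34)
H_children = (49/83)·0.9925 + (34/83)·0.5226 = 0.8
IG = 0.9533 - 0.8 = 0.1533

0.1533


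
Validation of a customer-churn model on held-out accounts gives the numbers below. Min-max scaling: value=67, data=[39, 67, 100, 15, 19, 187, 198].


min=15, max=198
(67-15)/(198-15) = 52/183 = 0.2842

0.2842


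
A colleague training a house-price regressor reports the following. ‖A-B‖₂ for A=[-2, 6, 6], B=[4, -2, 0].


d = √((-2-4)² + (6+ 2)² + (6-0)²)
  = √(36 + 64 + 36)
  = √136 = 11.6619

11.6619


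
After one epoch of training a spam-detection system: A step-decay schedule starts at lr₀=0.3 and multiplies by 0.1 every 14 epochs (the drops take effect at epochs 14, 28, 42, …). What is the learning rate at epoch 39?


n_drops = ⌊39/14⌋ = 2
lr = 0.3·0.1^2 = 0.3·0.01 = 0.003

0.003


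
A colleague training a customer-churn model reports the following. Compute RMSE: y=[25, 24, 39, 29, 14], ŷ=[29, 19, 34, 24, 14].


MSE = 91/5 = 18.2
RMSE = √(91/5) = 4.2661

4.2661


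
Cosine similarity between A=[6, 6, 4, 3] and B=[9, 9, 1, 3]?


A·B = 6·9 + 6·9 + 4·1 + 3·3 = 121
‖A‖ = √97 = 9.8489, ‖B‖ = √172 = 13.1149
cos = 121/(√97·√172) = 121/√16684 = 0.9368

0.9368


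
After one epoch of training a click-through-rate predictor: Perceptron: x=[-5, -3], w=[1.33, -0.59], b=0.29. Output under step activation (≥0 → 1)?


z = (-5)·(1.33) + (-3)·(-0.59) + 0.29
  = -4.59
step(z) = 0 (z<0)

0


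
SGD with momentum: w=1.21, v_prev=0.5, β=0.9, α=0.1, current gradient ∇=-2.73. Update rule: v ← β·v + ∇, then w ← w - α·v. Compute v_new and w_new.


v_new = 0.9·0.5 - 2.73 = 0.45 - 2.73 = -2.28
w_new = 1.21 - 0.1·-2.28 = 1.21 + 0.228 = 1.438

v_new=-2.28, w_new=1.438


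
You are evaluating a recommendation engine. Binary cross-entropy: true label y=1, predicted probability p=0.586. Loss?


BCE = -[y·ln(p) + (1-y)·ln(1-p)]
= -1·ln(0.586) - 0
= -ln(0.586) = 0.5344

0.5344


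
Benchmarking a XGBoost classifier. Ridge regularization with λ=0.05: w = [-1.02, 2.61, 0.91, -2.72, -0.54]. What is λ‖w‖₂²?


‖w‖₂² = (-1.02)² + (2.61)² + (0.91)² + (-2.72)² + (-0.54)²
     = 1.0404 + 6.8121 + 0.8281 + 7.3984 + 0.2916
     = 16.3706
λ·‖w‖₂² = 0.05·16.3706 = 0.81853

0.81853


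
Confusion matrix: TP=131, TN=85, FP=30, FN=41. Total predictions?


Total = TP + TN + FP + FN
= 131 + 85 + 30 + 41
= 287
(Predicted positive: 161, predicted negative: 126)

287


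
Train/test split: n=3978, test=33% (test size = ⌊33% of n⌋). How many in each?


Test = ⌊3978·33/100⌋ = 1312
Train = 3978 - 1312 = 2666

Train: 2666, Test: 1312


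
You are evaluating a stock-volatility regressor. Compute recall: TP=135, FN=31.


Recall = TP/(TP+FN)
= 135/(135+31)
= 135/166 = 81.33%

81.33%


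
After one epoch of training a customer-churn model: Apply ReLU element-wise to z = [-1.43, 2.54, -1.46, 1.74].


ReLU(-1.43) = max(0, -1.43) = 0.0
ReLU(2.54) = max(0, 2.54) = 2.54
ReLU(-1.46) = max(0, -1.46) = 0.0
ReLU(1.74) = max(0, 1.74) = 1.74
result = [0.0, 2.54, 0.0, 1.74]

[0.0, 2.54, 0.0, 1.74]


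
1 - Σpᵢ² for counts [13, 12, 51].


Probabilities: [13/76, 12/76, 51/76] ≈ [0.1711, 0.1579, 0.6711]
Σpᵢ² = (169 + 144 + 2601)/76² = 2914/5776
Gini = 1 - Σpᵢ² = 1 - 2914/5776 = 0.4955

0.4955


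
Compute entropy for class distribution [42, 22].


Probabilities: [42/64, 22/64] ≈ [0.6562, 0.3438]
H = -((42/64)·log₂(42/64) + (22/64)·log₂(22/64))
  = 0.9284 bits

0.9284 bits


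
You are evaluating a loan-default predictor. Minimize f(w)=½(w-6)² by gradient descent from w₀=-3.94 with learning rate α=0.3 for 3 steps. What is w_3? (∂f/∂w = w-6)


step 1: grad = -3.94-6 = -9.94; w = -3.94 - 0.3·(-9.94) = -0.958
step 2: grad = -0.958-6 = -6.958; w = -0.958 - 0.3·(-6.958) = 1.1294
step 3: grad = 1.1294-6 = -4.8706; w = 1.1294 - 0.3·(-4.8706) = 2.59058

2.59058


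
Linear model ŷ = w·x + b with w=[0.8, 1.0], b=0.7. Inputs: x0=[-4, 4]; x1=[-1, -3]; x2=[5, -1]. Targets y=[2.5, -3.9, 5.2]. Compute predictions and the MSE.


ŷ0 = (0.8)·(-4) + (1.0)·(4) + 0.7 = 1.5
ŷ1 = (0.8)·(-1) + (1.0)·(-3) + 0.7 = -3.1
ŷ2 = (0.8)·(5) + (1.0)·(-1) + 0.7 = 3.7
errors² = [1.0, 0.64, 2.25]
MSE = 3.8900/3 = 1.2967

1.2967


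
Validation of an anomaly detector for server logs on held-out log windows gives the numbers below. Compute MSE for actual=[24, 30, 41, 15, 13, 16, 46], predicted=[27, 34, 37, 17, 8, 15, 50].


Squared errors: (24-27)²=9, (30-34)²=16, (41-37)²=16, (15-17)²=4, (13-8)²=25, (16-15)²=1, (46-50)²=16
Sum = 87
MSE = 87/7 = 87/7

87/7


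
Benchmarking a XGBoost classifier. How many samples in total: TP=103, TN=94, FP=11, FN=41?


Total = TP + TN + FP + FN
= 103 + 94 + 11 + 41
= 249
(Predicted positive: 114, predicted negative: 135)

249


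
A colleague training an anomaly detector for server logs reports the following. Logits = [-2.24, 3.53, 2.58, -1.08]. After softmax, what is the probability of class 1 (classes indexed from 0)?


Exponentials: e^-2.24=0.1065, e^3.53=34.124, e^2.58=13.1971, e^-1.08=0.3396
Sum = 47.7672
Softmax = [0.0022, 0.7144, 0.2763, 0.0071]
p[1] = 34.124/47.7672 = 0.7144

0.7144


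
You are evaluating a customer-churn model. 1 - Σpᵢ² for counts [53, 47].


Probabilities: [53/100, 47/100] ≈ [0.53, 0.47]
Σpᵢ² = (2809 + 2209)/100² = 5018/10000
Gini = 1 - Σpᵢ² = 1 - 5018/10000 = 0.4982

0.4982


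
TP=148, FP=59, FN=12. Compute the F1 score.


Precision = 148/207 = 0.715
Recall = 148/160 = 0.925
F1 = 2·P·R/(P+R) = 2·TP/(2·TP+FP+FN) = 296/(296+59+12) = 296/367 = 0.8065

0.8065


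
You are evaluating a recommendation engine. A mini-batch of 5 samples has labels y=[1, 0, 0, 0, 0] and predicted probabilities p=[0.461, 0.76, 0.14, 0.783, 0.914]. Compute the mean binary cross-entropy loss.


L[0] = -ln(0.461) = 0.7744
L[1] = -ln(1-0.76) = -ln(0.24) = 1.4271
L[2] = -ln(1-0.14) = -ln(0.86) = 0.1508
L[3] = -ln(1-0.783) = -ln(0.217) = 1.5279
L[4] = -ln(1-0.914) = -ln(0.086) = 2.4534
mean = (0.7744 + 1.4271 + 0.1508 + 1.5279 + 2.4534)/5 = 1.2667

1.2667


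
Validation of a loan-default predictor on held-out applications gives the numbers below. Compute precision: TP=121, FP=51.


Precision = TP/(TP+FP)
= 121/(121+51)
= 121/172 = 70.35%

70.35%


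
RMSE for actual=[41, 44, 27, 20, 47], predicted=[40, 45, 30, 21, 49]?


MSE = 16/5 = 3.2
RMSE = √(16/5) = 1.7889

1.7889


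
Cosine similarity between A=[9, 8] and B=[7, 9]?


A·B = 9·7 + 8·9 = 135
‖A‖ = √145 = 12.0416, ‖B‖ = √130 = 11.4018
cos = 135/(√145·√130) = 135/√18850 = 0.9833

0.9833


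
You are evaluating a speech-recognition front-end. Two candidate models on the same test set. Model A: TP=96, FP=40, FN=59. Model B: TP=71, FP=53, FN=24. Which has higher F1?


Model A: P=96/136=0.7059, R=96/155=0.6194, F1=2PR/(P+R)=2TP/(2TP+FP+FN)=192/291=0.6598
Model B: P=71/124=0.5726, R=71/95=0.7474, F1=2PR/(P+R)=2TP/(2TP+FP+FN)=142/219=0.6484
0.6598 > 0.6484 → Model A

Model A


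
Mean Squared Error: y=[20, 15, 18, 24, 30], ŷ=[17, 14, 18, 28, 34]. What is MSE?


Squared errors: (20-17)²=9, (15-14)²=1, (18-18)²=0, (24-28)²=16, (30-34)²=16
Sum = 42
MSE = 42/5 = 42/5

42/5


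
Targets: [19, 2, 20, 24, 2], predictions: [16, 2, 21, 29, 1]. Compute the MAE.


Absolute errors: |19-16|=3, |2-2|=0, |20-21|=1, |24-29|=5, |2-1|=1
Sum = 10
MAE = 10/5 = 2

2


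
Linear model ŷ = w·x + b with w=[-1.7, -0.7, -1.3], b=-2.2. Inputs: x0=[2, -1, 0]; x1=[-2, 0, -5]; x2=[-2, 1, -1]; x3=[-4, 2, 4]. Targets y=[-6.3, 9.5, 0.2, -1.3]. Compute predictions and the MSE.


ŷ0 = (-1.7)·(2) + (-0.7)·(-1) + (-1.3)·(0) - 2.2 = -4.9
ŷ1 = (-1.7)·(-2) + (-0.7)·(0) + (-1.3)·(-5) - 2.2 = 7.7
ŷ2 = (-1.7)·(-2) + (-0.7)·(1) + (-1.3)·(-1) - 2.2 = 1.8
ŷ3 = (-1.7)·(-4) + (-0.7)·(2) + (-1.3)·(4) - 2.2 = -2.0
errors² = [1.96, 3.24, 2.56, 0.49]
MSE = 8.2500/4 = 2.0625

2.0625


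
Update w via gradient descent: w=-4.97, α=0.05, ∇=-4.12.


w_new = w - α·∇
= -4.97 - 0.05·-4.12
= -4.97 + 0.206
= -4.764

-4.764


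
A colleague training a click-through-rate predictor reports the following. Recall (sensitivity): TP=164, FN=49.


Recall = TP/(TP+FN)
= 164/(164+49)
= 164/213 = 77.0%

77.0%


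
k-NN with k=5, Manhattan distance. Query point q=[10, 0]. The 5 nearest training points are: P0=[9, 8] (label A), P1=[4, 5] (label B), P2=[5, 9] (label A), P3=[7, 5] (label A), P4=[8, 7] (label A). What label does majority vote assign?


d(q,P0) = 9  (label A)
d(q,P1) = 11  (label B)
d(q,P2) = 14  (label A)
d(q,P3) = 8  (label A)
d(q,P4) = 9  (label A)
Votes: A=4, B=1
Majority → A

A


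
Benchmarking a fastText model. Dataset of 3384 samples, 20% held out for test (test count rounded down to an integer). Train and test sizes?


Test = ⌊3384·20/100⌋ = 676
Train = 3384 - 676 = 2708

Train: 2708, Test: 676


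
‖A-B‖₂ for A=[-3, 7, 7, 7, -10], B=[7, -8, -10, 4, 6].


d = √((-3-7)² + (7+ 8)² + (7+ 10)² + (7-4)² + (-10-6)²)
  = √(100 + 225 + 289 + 9 + 256)
  = √879 = 29.6479

29.6479


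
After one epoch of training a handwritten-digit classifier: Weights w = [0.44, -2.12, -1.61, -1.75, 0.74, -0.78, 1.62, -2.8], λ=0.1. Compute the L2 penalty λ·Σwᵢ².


‖w‖₂² = (0.44)² + (-2.12)² + (-1.61)² + (-1.75)² + (0.74)² + (-0.78)² + (1.62)² + (-2.8)²
     = 0.1936 + 4.4944 + 2.5921 + 3.0625 + 0.5476 + 0.6084 + 2.6244 + 7.84
     = 21.963
λ·‖w‖₂² = 0.1·21.963 = 2.1963

2.1963


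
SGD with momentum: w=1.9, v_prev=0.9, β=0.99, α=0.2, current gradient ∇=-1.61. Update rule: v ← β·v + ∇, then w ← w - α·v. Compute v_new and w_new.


v_new = 0.99·0.9 - 1.61 = 0.891 - 1.61 = -0.719
w_new = 1.9 - 0.2·-0.719 = 1.9 + 0.1438 = 2.0438

v_new=-0.719, w_new=2.0438


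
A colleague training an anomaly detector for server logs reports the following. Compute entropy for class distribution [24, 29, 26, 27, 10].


Probabilities: [24/116, 29/116, 26/116, 27/116, 10/116] ≈ [0.2069, 0.25, 0.2241, 0.2328, 0.0862]
H = -((24/116)·log₂(24/116) + (29/116)·log₂(29/116) + (26/116)·log₂(26/116) + (27/116)·log₂(27/116) + (10/116)·log₂(10/116))
  = 2.2482 bits

2.2482 bits


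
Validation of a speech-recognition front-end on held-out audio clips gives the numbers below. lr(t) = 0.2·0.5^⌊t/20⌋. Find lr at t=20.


n_drops = ⌊20/20⌋ = 1
lr = 0.2·0.5^1 = 0.2·0.5 = 0.1

0.1


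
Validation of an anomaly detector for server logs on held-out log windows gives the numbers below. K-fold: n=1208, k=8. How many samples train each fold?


Fold size = 1208/8 = 151
Training per fold = 1208 - 151 = 1057

1057


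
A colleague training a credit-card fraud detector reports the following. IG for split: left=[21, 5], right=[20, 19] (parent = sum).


Parent = [41, 24], H_parent = 0.9501
H_left = 0.7063 (n=26), H_right = 0.9995 (n=39)
H_children = (26/65)·0.7063 + (39/65)·0.9995 = 0.8822
IG = 0.9501 - 0.8822 = 0.0679

0.0679


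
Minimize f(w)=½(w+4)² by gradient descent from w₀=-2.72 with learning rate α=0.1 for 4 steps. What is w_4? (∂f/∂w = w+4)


step 1: grad = -2.72+4 = 1.28; w = -2.72 - 0.1·(1.28) = -2.848
step 2: grad = -2.848+4 = 1.152; w = -2.848 - 0.1·(1.152) = -2.9632
step 3: grad = -2.9632+4 = 1.0368; w = -2.9632 - 0.1·(1.0368) = -3.06688
step 4: grad = -3.06688+4 = 0.93312; w = -3.06688 - 0.1·(0.93312) = -3.160192

-3.160192


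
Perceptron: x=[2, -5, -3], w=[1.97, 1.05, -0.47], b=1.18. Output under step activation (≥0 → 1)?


z = (2)·(1.97) + (-5)·(1.05) + (-3)·(-0.47) + 1.18
  = 1.28
step(z) = 1 (z≥0)

1


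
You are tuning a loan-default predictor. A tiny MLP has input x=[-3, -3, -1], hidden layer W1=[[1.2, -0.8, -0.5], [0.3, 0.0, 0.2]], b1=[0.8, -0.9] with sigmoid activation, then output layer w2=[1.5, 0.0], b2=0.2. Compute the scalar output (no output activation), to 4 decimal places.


z1[0] = (1.2)·(-3) + (-0.8)·(-3) + (-0.5)·(-1) + 0.8 = 0.1
z1[1] = (0.3)·(-3) + (0.0)·(-3) + (0.2)·(-1) - 0.9 = -2.0
h = sigmoid(z1) = [0.525, 0.1192]
output = (1.5)·(0.525) + (0.0)·(0.1192) + 0.2 = 0.9875

0.9875


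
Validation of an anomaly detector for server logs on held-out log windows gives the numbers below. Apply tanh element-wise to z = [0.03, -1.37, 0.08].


tanh(0.03) = 0.03
tanh(-1.37) = -0.8787
tanh(0.08) = 0.0798
result = [0.03, -0.8787, 0.0798]

[0.03, -0.8787, 0.0798]


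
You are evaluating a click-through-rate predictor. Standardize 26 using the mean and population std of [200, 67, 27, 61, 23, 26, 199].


μ = 86.1429, σ = 73.4855
z = (26 - 86.1429)/73.4855 = -0.8184

-0.8184


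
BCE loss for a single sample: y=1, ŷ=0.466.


BCE = -[y·ln(p) + (1-y)·ln(1-p)]
= -1·ln(0.466) - 0
= -ln(0.466) = 0.7636

0.7636


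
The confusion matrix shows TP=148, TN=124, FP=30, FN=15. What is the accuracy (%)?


Accuracy = (TP+TN)/(TP+TN+FP+FN)
= (148+124)/(317)
= 272/317 = 85.8%

85.8%


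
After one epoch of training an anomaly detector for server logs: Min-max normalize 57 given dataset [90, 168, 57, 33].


min=33, max=168
(57-33)/(168-33) = 24/135 = 0.1778

0.1778


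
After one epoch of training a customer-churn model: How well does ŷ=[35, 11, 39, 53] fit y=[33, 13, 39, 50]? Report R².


ȳ = 33.75
SS_res = Σ(y-ŷ)² = 17
SS_tot = Σ(y-ȳ)² = 722.75
R² = 1 - SS_res/SS_tot = 1 - 0.0235 = 0.9765

0.9765


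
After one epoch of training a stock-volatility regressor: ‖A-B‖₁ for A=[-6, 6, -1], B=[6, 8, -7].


d = |-6-6| + |6-8| + |-1+ 7|
  = 12 + 2 + 6
  = 20

20


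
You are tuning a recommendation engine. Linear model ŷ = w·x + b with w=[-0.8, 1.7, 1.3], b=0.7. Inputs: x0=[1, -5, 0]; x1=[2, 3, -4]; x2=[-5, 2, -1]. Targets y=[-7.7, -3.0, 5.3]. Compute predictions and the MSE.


ŷ0 = (-0.8)·(1) + (1.7)·(-5) + (1.3)·(0) + 0.7 = -8.6
ŷ1 = (-0.8)·(2) + (1.7)·(3) + (1.3)·(-4) + 0.7 = -1.0
ŷ2 = (-0.8)·(-5) + (1.7)·(2) + (1.3)·(-1) + 0.7 = 6.8
errors² = [0.81, 4.0, 2.25]
MSE = 7.0600/3 = 2.3533

2.3533


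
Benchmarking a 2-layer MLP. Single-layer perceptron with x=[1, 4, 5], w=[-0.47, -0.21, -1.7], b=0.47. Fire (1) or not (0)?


z = (1)·(-0.47) + (4)·(-0.21) + (5)·(-1.7) + 0.47
  = -9.34
step(z) = 0 (z<0)

0


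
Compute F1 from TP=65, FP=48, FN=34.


Precision = 65/113 = 0.5752
Recall = 65/99 = 0.6566
F1 = 2·P·R/(P+R) = 2·TP/(2·TP+FP+FN) = 130/(130+48+34) = 130/212 = 0.6132

0.6132


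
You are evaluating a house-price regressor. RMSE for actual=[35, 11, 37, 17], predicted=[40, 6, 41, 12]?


MSE = 91/4 = 22.75
RMSE = √(91/4) = 4.7697

4.7697


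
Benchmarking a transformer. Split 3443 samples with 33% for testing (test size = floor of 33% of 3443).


Test = ⌊3443·33/100⌋ = 1136
Train = 3443 - 1136 = 2307

Train: 2307, Test: 1136


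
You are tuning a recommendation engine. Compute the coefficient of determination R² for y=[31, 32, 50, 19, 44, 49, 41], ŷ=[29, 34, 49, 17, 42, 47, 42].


ȳ = 38
SS_res = Σ(y-ŷ)² = 22
SS_tot = Σ(y-ȳ)² = 756
R² = 1 - SS_res/SS_tot = 1 - 0.0291 = 0.9709

0.9709


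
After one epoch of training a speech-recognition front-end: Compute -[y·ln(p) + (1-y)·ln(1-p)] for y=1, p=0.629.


BCE = -[y·ln(p) + (1-y)·ln(1-p)]
= -1·ln(0.629) - 0
= -ln(0.629) = 0.4636

0.4636


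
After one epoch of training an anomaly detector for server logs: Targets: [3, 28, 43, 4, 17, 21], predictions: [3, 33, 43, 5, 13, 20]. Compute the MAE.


Absolute errors: |3-3|=0, |28-33|=5, |43-43|=0, |4-5|=1, |17-13|=4, |21-20|=1
Sum = 11
MAE = 11/6 = 11/6

11/6


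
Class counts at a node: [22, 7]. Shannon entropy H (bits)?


Probabilities: [22/29, 7/29] ≈ [0.7586, 0.2414]
H = -((22/29)·log₂(22/29) + (7/29)·log₂(7/29))
  = 0.7973 bits

0.7973 bits


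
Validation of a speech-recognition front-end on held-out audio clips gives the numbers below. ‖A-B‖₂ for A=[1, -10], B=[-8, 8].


d = √((1+ 8)² + (-10-8)²)
  = √(81 + 324)
  = √405 = 20.1246

20.1246


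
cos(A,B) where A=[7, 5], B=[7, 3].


A·B = 7·7 + 5·3 = 64
‖A‖ = √74 = 8.6023, ‖B‖ = √58 = 7.6158
cos = 64/(√74·√58) = 64/√4292 = 0.9769

0.9769


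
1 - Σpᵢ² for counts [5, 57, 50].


Probabilities: [5/112, 57/112, 50/112] ≈ [0.0446, 0.5089, 0.4464]
Σpᵢ² = (25 + 3249 + 2500)/112² = 5774/12544
Gini = 1 - Σpᵢ² = 1 - 5774/12544 = 0.5397

0.5397


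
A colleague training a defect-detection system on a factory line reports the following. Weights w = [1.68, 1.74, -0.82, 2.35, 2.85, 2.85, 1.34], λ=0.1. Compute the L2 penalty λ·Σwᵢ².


‖w‖₂² = (1.68)² + (1.74)² + (-0.82)² + (2.35)² + (2.85)² + (2.85)² + (1.34)²
     = 2.8224 + 3.0276 + 0.6724 + 5.5225 + 8.1225 + 8.1225 + 1.7956
     = 30.0855
λ·‖w‖₂² = 0.1·30.0855 = 3.00855

3.00855


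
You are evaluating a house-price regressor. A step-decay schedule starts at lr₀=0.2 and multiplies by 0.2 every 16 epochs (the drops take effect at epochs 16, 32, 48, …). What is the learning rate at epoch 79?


n_drops = ⌊79/16⌋ = 4
lr = 0.2·0.2^4 = 0.2·0.0016 = 0.00032

0.00032


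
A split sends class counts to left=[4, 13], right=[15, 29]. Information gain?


Parent = [19, 42], H_parent = 0.8949
H_left = 0.7871 (n=17), H_right = 0.9257 (n=44)
H_children = (17/61)·0.7871 + (44/61)·0.9257 = 0.8871
IG = 0.8949 - 0.8871 = 0.0078

0.0078


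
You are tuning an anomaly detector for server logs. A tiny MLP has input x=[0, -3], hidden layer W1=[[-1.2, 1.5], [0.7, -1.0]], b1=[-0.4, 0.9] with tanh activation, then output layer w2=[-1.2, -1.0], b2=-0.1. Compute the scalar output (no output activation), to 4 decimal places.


z1[0] = (-1.2)·(0) + (1.5)·(-3) - 0.4 = -4.9
z1[1] = (0.7)·(0) + (-1.0)·(-3) + 0.9 = 3.9
h = tanh(z1) = [-0.9999, 0.9992]
output = (-1.2)·(-0.9999) + (-1.0)·(0.9992) - 0.1 = 0.1007

0.1007


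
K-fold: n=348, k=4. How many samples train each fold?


Fold size = 348/4 = 87
Training per fold = 348 - 87 = 261

261


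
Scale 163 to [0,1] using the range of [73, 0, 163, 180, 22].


min=0, max=180
(163-0)/(180-0) = 163/180 = 0.9056

0.9056


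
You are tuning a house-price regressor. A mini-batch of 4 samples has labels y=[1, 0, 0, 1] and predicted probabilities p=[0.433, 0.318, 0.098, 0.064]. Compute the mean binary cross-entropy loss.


L[0] = -ln(0.433) = 0.837
L[1] = -ln(1-0.318) = -ln(0.682) = 0.3827
L[2] = -ln(1-0.098) = -ln(0.902) = 0.1031
L[3] = -ln(0.064) = 2.7489
mean = (0.837 + 0.3827 + 0.1031 + 2.7489)/4 = 1.0179

1.0179


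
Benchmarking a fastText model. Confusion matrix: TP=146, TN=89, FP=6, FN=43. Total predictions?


Total = TP + TN + FP + FN
= 146 + 89 + 6 + 43
= 284
(Predicted positive: 152, predicted negative: 132)

284


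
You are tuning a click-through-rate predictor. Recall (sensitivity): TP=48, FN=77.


Recall = TP/(TP+FN)
= 48/(48+77)
= 48/125 = 38.4%

38.4%


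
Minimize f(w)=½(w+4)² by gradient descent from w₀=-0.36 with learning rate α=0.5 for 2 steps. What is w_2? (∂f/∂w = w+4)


step 1: grad = -0.36+4 = 3.64; w = -0.36 - 0.5·(3.64) = -2.18
step 2: grad = -2.18+4 = 1.82; w = -2.18 - 0.5·(1.82) = -3.09

-3.09


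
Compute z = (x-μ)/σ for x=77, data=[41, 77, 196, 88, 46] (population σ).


μ = 89.6, σ = 56.1163
z = (77 - 89.6)/56.1163 = -0.2245

-0.2245


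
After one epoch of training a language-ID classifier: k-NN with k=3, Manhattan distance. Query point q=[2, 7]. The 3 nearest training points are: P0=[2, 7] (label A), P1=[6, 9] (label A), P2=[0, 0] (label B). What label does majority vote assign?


d(q,P0) = 0  (label A)
d(q,P1) = 6  (label A)
d(q,P2) = 9  (label B)
Votes: A=2, B=1
Majority → A

A


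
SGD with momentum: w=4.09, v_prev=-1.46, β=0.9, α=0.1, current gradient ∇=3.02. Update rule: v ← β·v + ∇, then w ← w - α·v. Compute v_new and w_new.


v_new = 0.9·-1.46 + 3.02 = -1.314 + 3.02 = 1.706
w_new = 4.09 - 0.1·1.706 = 4.09 - 0.1706 = 3.9194

v_new=1.706, w_new=3.9194


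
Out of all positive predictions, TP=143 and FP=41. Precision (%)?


Precision = TP/(TP+FP)
= 143/(143+41)
= 143/184 = 77.72%

77.72%


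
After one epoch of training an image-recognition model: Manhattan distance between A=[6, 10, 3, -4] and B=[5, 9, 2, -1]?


d = |6-5| + |10-9| + |3-2| + |-4+ 1|
  = 1 + 1 + 1 + 3
  = 6

6


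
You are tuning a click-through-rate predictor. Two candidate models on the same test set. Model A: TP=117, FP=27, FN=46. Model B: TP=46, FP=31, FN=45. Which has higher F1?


Model A: P=117/144=0.8125, R=117/163=0.7178, F1=2PR/(P+R)=2TP/(2TP+FP+FN)=234/307=0.7622
Model B: P=46/77=0.5974, R=46/91=0.5055, F1=2PR/(P+R)=2TP/(2TP+FP+FN)=92/168=0.5476
0.7622 > 0.5476 → Model A

Model A


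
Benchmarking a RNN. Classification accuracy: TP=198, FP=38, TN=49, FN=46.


Accuracy = (TP+TN)/(TP+TN+FP+FN)
= (198+49)/(331)
= 247/331 = 74.62%

74.62%


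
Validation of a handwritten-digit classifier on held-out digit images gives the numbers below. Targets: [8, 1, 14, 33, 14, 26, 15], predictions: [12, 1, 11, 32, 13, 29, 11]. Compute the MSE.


Squared errors: (8-12)²=16, (1-1)²=0, (14-11)²=9, (33-32)²=1, (14-13)²=1, (26-29)²=9, (15-11)²=16
Sum = 52
MSE = 52/7 = 52/7

52/7


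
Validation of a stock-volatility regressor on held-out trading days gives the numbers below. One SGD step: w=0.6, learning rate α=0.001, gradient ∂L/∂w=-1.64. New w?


w_new = w - α·∇
= 0.6 - 0.001·-1.64
= 0.6 + 0.00164
= 0.60164

0.60164


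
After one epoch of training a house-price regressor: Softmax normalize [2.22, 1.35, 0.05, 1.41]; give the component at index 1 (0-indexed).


Exponentials: e^2.22=9.2073, e^1.35=3.8574, e^0.05=1.0513, e^1.41=4.096
Sum = 18.212
Softmax = [0.5056, 0.2118, 0.0577, 0.2249]
p[1] = 3.8574/18.212 = 0.2118

0.2118


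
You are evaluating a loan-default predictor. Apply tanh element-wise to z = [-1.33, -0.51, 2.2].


tanh(-1.33) = -0.8692
tanh(-0.51) = -0.4699
tanh(2.2) = 0.9757
result = [-0.8692, -0.4699, 0.9757]

[-0.8692, -0.4699, 0.9757]


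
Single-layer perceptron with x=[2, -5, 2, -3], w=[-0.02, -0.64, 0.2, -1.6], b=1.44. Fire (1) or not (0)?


z = (2)·(-0.02) + (-5)·(-0.64) + (2)·(0.2) + (-3)·(-1.6) + 1.44
  = 9.8
step(z) = 1 (z≥0)

1


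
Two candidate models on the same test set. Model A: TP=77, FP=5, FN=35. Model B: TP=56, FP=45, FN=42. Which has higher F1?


Model A: P=77/82=0.939, R=77/112=0.6875, F1=2PR/(P+R)=2TP/(2TP+FP+FN)=154/194=0.7938
Model B: P=56/101=0.5545, R=56/98=0.5714, F1=2PR/(P+R)=2TP/(2TP+FP+FN)=112/199=0.5628
0.7938 > 0.5628 → Model A

Model A


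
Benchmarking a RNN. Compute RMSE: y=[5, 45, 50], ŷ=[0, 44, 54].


MSE = 42/3 = 14
RMSE = √(42/3) = 3.7417

3.7417


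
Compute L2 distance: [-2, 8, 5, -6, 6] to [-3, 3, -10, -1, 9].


d = √((-2+ 3)² + (8-3)² + (5+ 10)² + (-6+ 1)² + (6-9)²)
  = √(1 + 25 + 225 + 25 + 9)
  = √285 = 16.8819

16.8819


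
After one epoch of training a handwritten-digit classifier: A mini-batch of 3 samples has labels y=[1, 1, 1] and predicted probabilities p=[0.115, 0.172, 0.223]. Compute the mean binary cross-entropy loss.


L[0] = -ln(0.115) = 2.1628
L[1] = -ln(0.172) = 1.7603
L[2] = -ln(0.223) = 1.5006
mean = (2.1628 + 1.7603 + 1.5006)/3 = 1.8079

1.8079


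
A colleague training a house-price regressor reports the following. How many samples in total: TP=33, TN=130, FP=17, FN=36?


Total = TP + TN + FP + FN
= 33 + 130 + 17 + 36
= 216
(Predicted positive: 50, predicted negative: 166)

216


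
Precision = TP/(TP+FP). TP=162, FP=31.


Precision = TP/(TP+FP)
= 162/(162+31)
= 162/193 = 83.94%

83.94%


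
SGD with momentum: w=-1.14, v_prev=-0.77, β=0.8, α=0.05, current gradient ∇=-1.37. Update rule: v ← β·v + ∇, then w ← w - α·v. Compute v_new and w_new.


v_new = 0.8·-0.77 - 1.37 = -0.616 - 1.37 = -1.986
w_new = -1.14 - 0.05·-1.986 = -1.14 + 0.0993 = -1.0407

v_new=-1.986, w_new=-1.0407


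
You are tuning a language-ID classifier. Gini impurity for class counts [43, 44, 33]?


Probabilities: [43/120, 44/120, 33/120] ≈ [0.3583, 0.3667, 0.275]
Σpᵢ² = (1849 + 1936 + 1089)/120² = 4874/14400
Gini = 1 - Σpᵢ² = 1 - 4874/14400 = 0.6615

0.6615


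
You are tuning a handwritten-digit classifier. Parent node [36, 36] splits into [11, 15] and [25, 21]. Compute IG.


Parent = [36, 36], H_parent = 1
H_left = 0.9829 (n=26), H_right = 0.9945 (n=46)
H_children = (26/72)·0.9829 + (46/72)·0.9945 = 0.9903
IG = 1 - 0.9903 = 0.0097

0.0097


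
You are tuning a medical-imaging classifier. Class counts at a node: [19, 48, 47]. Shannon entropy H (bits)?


Probabilities: [19/114, 48/114, 47/114] ≈ [0.1667, 0.4211, 0.4123]
H = -((19/114)·log₂(19/114) + (48/114)·log₂(48/114) + (47/114)·log₂(47/114))
  = 1.4833 bits

1.4833 bits


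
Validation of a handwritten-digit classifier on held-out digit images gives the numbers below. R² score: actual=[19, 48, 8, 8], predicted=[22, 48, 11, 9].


ȳ = 20.75
SS_res = Σ(y-ŷ)² = 19
SS_tot = Σ(y-ȳ)² = 1070.75
R² = 1 - SS_res/SS_tot = 1 - 0.0177 = 0.9823

0.9823


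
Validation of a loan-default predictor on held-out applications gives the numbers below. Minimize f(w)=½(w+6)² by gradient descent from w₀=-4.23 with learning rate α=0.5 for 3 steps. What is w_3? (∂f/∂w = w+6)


step 1: grad = -4.23+6 = 1.77; w = -4.23 - 0.5·(1.77) = -5.115
step 2: grad = -5.115+6 = 0.885; w = -5.115 - 0.5·(0.885) = -5.5575
step 3: grad = -5.5575+6 = 0.4425; w = -5.5575 - 0.5·(0.4425) = -5.77875

-5.77875


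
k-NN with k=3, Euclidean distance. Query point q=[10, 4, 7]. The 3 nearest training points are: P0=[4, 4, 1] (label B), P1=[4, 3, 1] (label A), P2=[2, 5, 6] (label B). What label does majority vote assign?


d(q,P0) = 8.4853  (label B)
d(q,P1) = 8.544  (label A)
d(q,P2) = 8.124  (label B)
Votes: A=1, B=2
Majority → B

B


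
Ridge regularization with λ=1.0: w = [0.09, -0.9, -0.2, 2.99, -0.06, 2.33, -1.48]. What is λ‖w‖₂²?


‖w‖₂² = (0.09)² + (-0.9)² + (-0.2)² + (2.99)² + (-0.06)² + (2.33)² + (-1.48)²
     = 0.0081 + 0.81 + 0.04 + 8.9401 + 0.0036 + 5.4289 + 2.1904
     = 17.4211
λ·‖w‖₂² = 1.0·17.4211 = 17.4211

17.4211


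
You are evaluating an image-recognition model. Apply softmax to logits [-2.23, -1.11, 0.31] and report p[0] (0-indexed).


Exponentials: e^-2.23=0.1075, e^-1.11=0.3296, e^0.31=1.3634
Sum = 1.8005
Softmax = [0.0597, 0.183, 0.7572]
p[0] = 0.1075/1.8005 = 0.0597

0.0597


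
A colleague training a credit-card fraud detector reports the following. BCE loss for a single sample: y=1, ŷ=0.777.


BCE = -[y·ln(p) + (1-y)·ln(1-p)]
= -1·ln(0.777) - 0
= -ln(0.777) = 0.2523

0.2523


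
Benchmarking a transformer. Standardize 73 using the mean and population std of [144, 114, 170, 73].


μ = 125.25, σ = 36.0928
z = (73 - 125.25)/36.0928 = -1.4477

-1.4477


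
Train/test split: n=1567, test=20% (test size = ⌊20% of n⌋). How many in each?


Test = ⌊1567·20/100⌋ = 313
Train = 1567 - 313 = 1254

Train: 1254, Test: 313


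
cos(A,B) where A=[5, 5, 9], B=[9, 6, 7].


A·B = 5·9 + 5·6 + 9·7 = 138
‖A‖ = √131 = 11.4455, ‖B‖ = √166 = 12.8841
cos = 138/(√131·√166) = 138/√21746 = 0.9358

0.9358


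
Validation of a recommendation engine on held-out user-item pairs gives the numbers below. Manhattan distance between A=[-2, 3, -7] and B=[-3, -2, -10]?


d = |-2+ 3| + |3+ 2| + |-7+ 10|
  = 1 + 5 + 3
  = 9

9


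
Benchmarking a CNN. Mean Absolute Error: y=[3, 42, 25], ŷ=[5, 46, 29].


Absolute errors: |3-5|=2, |42-46|=4, |25-29|=4
Sum = 10
MAE = 10/3 = 10/3

10/3


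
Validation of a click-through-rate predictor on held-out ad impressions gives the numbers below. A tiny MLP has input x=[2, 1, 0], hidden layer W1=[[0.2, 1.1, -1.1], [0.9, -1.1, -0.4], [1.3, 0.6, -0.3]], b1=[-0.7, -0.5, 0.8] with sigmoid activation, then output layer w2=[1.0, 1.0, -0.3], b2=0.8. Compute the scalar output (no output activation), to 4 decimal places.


z1[0] = (0.2)·(2) + (1.1)·(1) + (-1.1)·(0) - 0.7 = 0.8
z1[1] = (0.9)·(2) + (-1.1)·(1) + (-0.4)·(0) - 0.5 = 0.2
z1[2] = (1.3)·(2) + (0.6)·(1) + (-0.3)·(0) + 0.8 = 4.0
h = sigmoid(z1) = [0.69, 0.5498, 0.982]
output = (1.0)·(0.69) + (1.0)·(0.5498) + (-0.3)·(0.982) + 0.8 = 1.7452

1.7452


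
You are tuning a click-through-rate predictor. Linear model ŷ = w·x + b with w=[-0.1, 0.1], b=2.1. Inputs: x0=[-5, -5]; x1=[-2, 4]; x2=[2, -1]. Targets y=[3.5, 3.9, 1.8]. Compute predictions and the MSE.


ŷ0 = (-0.1)·(-5) + (0.1)·(-5) + 2.1 = 2.1
ŷ1 = (-0.1)·(-2) + (0.1)·(4) + 2.1 = 2.7
ŷ2 = (-0.1)·(2) + (0.1)·(-1) + 2.1 = 1.8
errors² = [1.96, 1.44, 0.0]
MSE = 3.4000/3 = 1.1333

1.1333


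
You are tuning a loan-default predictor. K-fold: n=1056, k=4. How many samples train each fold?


Fold size = 1056/4 = 264
Training per fold = 1056 - 264 = 792

792


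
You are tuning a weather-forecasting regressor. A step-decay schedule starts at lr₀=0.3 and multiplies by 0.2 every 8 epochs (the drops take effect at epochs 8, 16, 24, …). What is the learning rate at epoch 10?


n_drops = ⌊10/8⌋ = 1
lr = 0.3·0.2^1 = 0.3·0.2 = 0.06

0.06


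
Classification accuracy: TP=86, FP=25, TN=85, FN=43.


Accuracy = (TP+TN)/(TP+TN+FP+FN)
= (86+85)/(239)
= 171/239 = 71.55%

71.55%


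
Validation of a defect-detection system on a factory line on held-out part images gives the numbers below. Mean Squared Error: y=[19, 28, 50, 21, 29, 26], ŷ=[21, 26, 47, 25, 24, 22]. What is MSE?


Squared errors: (19-21)²=4, (28-26)²=4, (50-47)²=9, (21-25)²=16, (29-24)²=25, (26-22)²=16
Sum = 74
MSE = 74/6 = 37/3

37/3


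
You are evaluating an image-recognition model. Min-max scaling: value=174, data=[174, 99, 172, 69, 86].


min=69, max=174
(174-69)/(174-69) = 105/105 = 1.0

1.0


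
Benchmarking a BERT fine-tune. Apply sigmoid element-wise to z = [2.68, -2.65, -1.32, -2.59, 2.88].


σ(2.68) = 1/(1+e^-2.68) = 0.9358
σ(-2.65) = 1/(1+e^2.65) = 0.066
σ(-1.32) = 1/(1+e^1.32) = 0.2108
σ(-2.59) = 1/(1+e^2.59) = 0.0698
σ(2.88) = 1/(1+e^-2.88) = 0.9468
result = [0.9358, 0.066, 0.2108, 0.0698, 0.9468]

[0.9358, 0.066, 0.2108, 0.0698, 0.9468]


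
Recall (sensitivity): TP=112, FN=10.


Recall = TP/(TP+FN)
= 112/(112+10)
= 112/122 = 91.8%

91.8%


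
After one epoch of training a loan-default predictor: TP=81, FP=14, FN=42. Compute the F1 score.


Precision = 81/95 = 0.8526
Recall = 81/123 = 0.6585
F1 = 2·P·R/(P+R) = 2·TP/(2·TP+FP+FN) = 162/(162+14+42) = 162/218 = 0.7431

0.7431


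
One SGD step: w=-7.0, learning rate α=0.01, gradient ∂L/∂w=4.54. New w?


w_new = w - α·∇
= -7.0 - 0.01·4.54
= -7.0 - 0.0454
= -7.0454

-7.0454


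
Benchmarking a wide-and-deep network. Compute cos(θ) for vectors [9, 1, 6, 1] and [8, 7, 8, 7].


A·B = 9·8 + 1·7 + 6·8 + 1·7 = 134
‖A‖ = √119 = 10.9087, ‖B‖ = √226 = 15.0333
cos = 134/(√119·√226) = 134/√26894 = 0.8171

0.8171


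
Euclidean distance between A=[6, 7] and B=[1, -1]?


d = √((6-1)² + (7+ 1)²)
  = √(25 + 64)
  = √89 = 9.434

9.434


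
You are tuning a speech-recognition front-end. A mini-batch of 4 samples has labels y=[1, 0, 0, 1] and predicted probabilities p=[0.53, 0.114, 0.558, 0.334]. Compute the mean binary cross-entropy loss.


L[0] = -ln(0.53) = 0.6349
L[1] = -ln(1-0.114) = -ln(0.886) = 0.121
L[2] = -ln(1-0.558) = -ln(0.442) = 0.8164
L[3] = -ln(0.334) = 1.0966
mean = (0.6349 + 0.121 + 0.8164 + 1.0966)/4 = 0.6672

0.6672


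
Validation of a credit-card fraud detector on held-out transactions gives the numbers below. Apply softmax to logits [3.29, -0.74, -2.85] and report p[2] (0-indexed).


Exponentials: e^3.29=26.8429, e^-0.74=0.4771, e^-2.85=0.0578
Sum = 27.3778
Softmax = [0.9805, 0.0174, 0.0021]
p[2] = 0.0578/27.3778 = 0.0021

0.0021


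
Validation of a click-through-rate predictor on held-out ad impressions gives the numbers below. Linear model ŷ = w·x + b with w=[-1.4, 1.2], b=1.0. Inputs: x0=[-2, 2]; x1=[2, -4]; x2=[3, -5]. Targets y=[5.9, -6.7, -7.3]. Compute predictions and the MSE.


ŷ0 = (-1.4)·(-2) + (1.2)·(2) + 1.0 = 6.2
ŷ1 = (-1.4)·(2) + (1.2)·(-4) + 1.0 = -6.6
ŷ2 = (-1.4)·(3) + (1.2)·(-5) + 1.0 = -9.2
errors² = [0.09, 0.01, 3.61]
MSE = 3.7100/3 = 1.2367

1.2367


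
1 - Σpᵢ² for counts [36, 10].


Probabilities: [36/46, 10/46] ≈ [0.7826, 0.2174]
Σpᵢ² = (1296 + 100)/46² = 1396/2116
Gini = 1 - Σpᵢ² = 1 - 1396/2116 = 0.3403

0.3403
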